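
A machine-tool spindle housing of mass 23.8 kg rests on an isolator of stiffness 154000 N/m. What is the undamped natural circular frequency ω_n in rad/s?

ω_n = √(k/m) = √(154000/23.8) = √6471 = 80.44 rad/s.

80.4 rad/s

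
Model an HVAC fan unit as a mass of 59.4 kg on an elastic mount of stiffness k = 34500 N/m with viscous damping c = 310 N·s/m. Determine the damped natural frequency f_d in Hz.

3.81 Hz

ω_n = √(k/m) = √(34500/59.4) = 24.10 rad/s.
Critical damping c_c = 2√(k·m) = 2√(34500 × 59.4) = 2863 N·s/m, so ζ = c/c_c = 310/2863 = 0.1083.
ω_d = ω_n√(1 − ζ²) = 24.10 × √(1 − 0.0117) = 23.96 rad/s.
f_d = ω_d/(2π) = 3.813 Hz.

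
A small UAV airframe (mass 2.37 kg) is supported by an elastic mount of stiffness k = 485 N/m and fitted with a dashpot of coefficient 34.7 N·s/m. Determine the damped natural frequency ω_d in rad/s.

12.3 rad/s

ω_n = √(k/m) = √(485.0/2.37) = 14.31 rad/s.
Critical damping c_c = 2√(k·m) = 2√(485.0 × 2.37) = 67.81 N·s/m, so ζ = c/c_c = 34.7/67.81 = 0.5117.
ω_d = ω_n√(1 − ζ²) = 14.31 × √(1 − 0.262) = 12.29 rad/s.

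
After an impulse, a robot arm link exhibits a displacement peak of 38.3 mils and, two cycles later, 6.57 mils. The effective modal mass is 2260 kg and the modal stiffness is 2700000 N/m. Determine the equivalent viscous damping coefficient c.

21700 N·s/m

Logarithmic decrement δ = (1/n)·ln(x₀/x_n) = (1/2)·ln(38.3/6.57) = (1/2)·ln(5.830) = 0.8815.
ζ = δ/√(4π² + δ²) = 0.8815/√(39.48 + 0.777) = 0.8815/6.345 = 0.1389.
c = ζ · 2√(km) = 0.1389 × 2√(2700000 × 2260) = 0.1389 × 156200 = 21710 N·s/m.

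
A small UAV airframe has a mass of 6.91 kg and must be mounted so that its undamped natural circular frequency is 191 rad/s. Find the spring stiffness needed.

252000 N/m

k = m·ω_n² = 6.91 × 191.0² = 6.91 × 36480 = 252100 N/m.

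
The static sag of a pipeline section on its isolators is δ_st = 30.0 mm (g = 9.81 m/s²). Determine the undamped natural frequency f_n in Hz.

2.88 Hz

ω_n = √(g/δ_st) = √(9.81/0.0300) = √327.0 = 18.08 rad/s.
f_n = ω_n/(2π) = 18.08/6.283 = 2.878 Hz.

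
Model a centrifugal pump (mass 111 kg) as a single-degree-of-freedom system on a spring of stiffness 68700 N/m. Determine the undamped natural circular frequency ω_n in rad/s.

24.9 rad/s

ω_n = √(k/m) = √(68700/111) = √618.9 = 24.88 rad/s.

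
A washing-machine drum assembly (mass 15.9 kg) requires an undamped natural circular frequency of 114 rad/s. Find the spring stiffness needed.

207000 N/m

k = m·ω_n² = 15.9 × 114.0² = 15.9 × 13000 = 206600 N/m.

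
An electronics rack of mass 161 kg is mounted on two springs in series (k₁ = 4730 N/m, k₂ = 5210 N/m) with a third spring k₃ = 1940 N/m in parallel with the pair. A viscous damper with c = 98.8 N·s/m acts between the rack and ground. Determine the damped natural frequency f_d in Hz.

Series pair: k_s = k₁k₂/(k₁+k₂) = (4730)(5210)/(4730 + 5210) = 2479 N/m. In parallel with k₃: k_eq = 2479 + 1940 = 4419 N/m.
ω_n = √(k_eq/m) = √(4419/161) = 5.239 rad/s.
Critical damping c_c = 2√(k_eq·m) = 2√(4419 × 161) = 1687 N·s/m, so ζ = c/c_c = 98.8/1687 = 0.05857.
ω_d = ω_n√(1 − ζ²) = 5.239 × √(1 − 0.00343) = 5.230 rad/s.
f_d = ω_d/(2π) = 0.8324 Hz.

0.832 Hz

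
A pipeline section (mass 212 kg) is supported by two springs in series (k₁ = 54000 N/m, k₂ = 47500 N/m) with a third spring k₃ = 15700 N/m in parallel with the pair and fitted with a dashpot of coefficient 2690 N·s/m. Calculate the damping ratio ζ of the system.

Series pair: k_s = k₁k₂/(k₁+k₂) = (54000)(47500)/(54000 + 47500) = 25270 N/m. In parallel with k₃: k_eq = 25270 + 15700 = 40970 N/m.
ω_n = √(k_eq/m) = √(40970/212) = 13.90 rad/s.
Critical damping c_c = 2√(k_eq·m) = 2√(40970 × 212) = 5894 N·s/m, so ζ = c/c_c = 2690/5894 = 0.4564.

0.456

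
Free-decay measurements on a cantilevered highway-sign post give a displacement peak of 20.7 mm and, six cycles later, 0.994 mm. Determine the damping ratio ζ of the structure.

Logarithmic decrement δ = (1/n)·ln(x₀/x_n) = (1/6)·ln(20.7/0.994) = (1/6)·ln(20.82) = 0.5060.
ζ = δ/√(4π² + δ²) = 0.5060/√(39.48 + 0.256) = 0.5060/6.304 = 0.08028.

0.0803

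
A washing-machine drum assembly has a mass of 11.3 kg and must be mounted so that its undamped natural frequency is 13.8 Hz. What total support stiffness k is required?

85000 N/m

ω_n = 2πf_n = 2π × 13.8 = 86.71 rad/s.
k = m·ω_n² = 11.3 × 86.71² = 11.3 × 7518 = 84960 N/m.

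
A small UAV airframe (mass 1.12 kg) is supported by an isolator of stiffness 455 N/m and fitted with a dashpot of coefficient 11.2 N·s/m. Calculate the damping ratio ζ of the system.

ω_n = √(k/m) = √(455.0/1.12) = 20.16 rad/s.
Critical damping c_c = 2√(k·m) = 2√(455.0 × 1.12) = 45.15 N·s/m, so ζ = c/c_c = 11.2/45.15 = 0.2481.

0.248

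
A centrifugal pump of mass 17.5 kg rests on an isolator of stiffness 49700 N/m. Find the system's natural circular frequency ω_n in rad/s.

53.3 rad/s

ω_n = √(k/m) = √(49700/17.5) = √2840 = 53.29 rad/s.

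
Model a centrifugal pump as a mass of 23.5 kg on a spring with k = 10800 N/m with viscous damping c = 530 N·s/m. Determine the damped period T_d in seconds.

0.345 s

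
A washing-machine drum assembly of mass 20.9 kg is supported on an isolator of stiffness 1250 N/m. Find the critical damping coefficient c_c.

323 N·s/m

c_c = 2√(k·m) = 2√(1250 × 20.9) = 2 × 161.6 = 323.3 N·s/m.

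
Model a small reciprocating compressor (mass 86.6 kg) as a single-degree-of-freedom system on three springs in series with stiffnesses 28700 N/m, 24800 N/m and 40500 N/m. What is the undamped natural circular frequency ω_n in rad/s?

Series springs: 1/k_eq = 1/28700 + 1/24800 + 1/40500 = 9.986×10^-5, so k_eq = 10010 N/m.
ω_n = √(k_eq/m) = √(10010/86.6) = √115.6 = 10.75 rad/s.

10.8 rad/s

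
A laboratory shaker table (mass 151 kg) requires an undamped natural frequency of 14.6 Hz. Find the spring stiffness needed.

ω_n = 2πf_n = 2π × 14.6 = 91.73 rad/s.
k = m·ω_n² = 151 × 91.73² = 151 × 8415 = 1271000 N/m.

1270000 N/m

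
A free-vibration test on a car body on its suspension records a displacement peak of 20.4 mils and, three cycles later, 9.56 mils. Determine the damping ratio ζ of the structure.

Logarithmic decrement δ = (1/n)·ln(x₀/x_n) = (1/3)·ln(20.4/9.56) = (1/3)·ln(2.134) = 0.2526.
ζ = δ/√(4π² + δ²) = 0.2526/√(39.48 + 0.0638) = 0.2526/6.288 = 0.04018.

0.0402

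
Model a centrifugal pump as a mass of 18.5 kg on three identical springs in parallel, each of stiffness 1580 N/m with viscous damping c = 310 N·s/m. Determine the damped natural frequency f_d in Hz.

2.17 Hz

Parallel springs add: k_eq = 3 × 1580 = 4740 N/m.
ω_n = √(k_eq/m) = √(4740/18.5) = 16.01 rad/s.
Critical damping c_c = 2√(k_eq·m) = 2√(4740 × 18.5) = 592.2 N·s/m, so ζ = c/c_c = 310/592.2 = 0.5234.
ω_d = ω_n√(1 − ζ²) = 16.01 × √(1 − 0.274) = 13.64 rad/s.
f_d = ω_d/(2π) = 2.171 Hz.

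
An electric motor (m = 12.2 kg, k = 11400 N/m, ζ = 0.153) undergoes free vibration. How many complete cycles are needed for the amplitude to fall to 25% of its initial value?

Logarithmic decrement δ = 2πζ/√(1 − ζ²) = 2π × 0.1530/√(1 − 0.0234) = 0.9728.
x_n/x₀ = e^(−nδ) ≤ 0.25; take ln: n ≥ ln(1/0.25)/δ = 1.386/0.9728 = 1.425.
So 2 complete cycles are required.

2 cycles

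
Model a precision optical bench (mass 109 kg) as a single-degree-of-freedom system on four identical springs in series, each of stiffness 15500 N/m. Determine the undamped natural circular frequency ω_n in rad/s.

5.96 rad/s

Series springs: 1/k_eq = 4/15500, so k_eq = 15500/4 = 3875 N/m.
ω_n = √(k_eq/m) = √(3875/109) = √35.55 = 5.962 rad/s.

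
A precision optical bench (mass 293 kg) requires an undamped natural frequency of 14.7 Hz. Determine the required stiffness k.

ω_n = 2πf_n = 2π × 14.7 = 92.36 rad/s.
k = m·ω_n² = 293 × 92.36² = 293 × 8531 = 2500000 N/m.

2500000 N/m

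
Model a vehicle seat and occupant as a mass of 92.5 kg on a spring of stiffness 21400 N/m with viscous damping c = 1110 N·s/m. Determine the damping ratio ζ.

0.394

ω_n = √(k/m) = √(21400/92.5) = 15.21 rad/s.
Critical damping c_c = 2√(k·m) = 2√(21400 × 92.5) = 2814 N·s/m, so ζ = c/c_c = 1110/2814 = 0.3945.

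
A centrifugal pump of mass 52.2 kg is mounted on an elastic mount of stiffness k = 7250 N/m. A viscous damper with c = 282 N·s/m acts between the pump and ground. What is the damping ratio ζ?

ω_n = √(k/m) = √(7250/52.2) = 11.79 rad/s.
Critical damping c_c = 2√(k·m) = 2√(7250 × 52.2) = 1230 N·s/m, so ζ = c/c_c = 282/1230 = 0.2292.

0.229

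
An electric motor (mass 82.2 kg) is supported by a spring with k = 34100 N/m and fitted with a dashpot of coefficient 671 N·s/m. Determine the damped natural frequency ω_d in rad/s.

20.0 rad/s

ω_n = √(k/m) = √(34100/82.2) = 20.37 rad/s.
Critical damping c_c = 2√(k·m) = 2√(34100 × 82.2) = 3348 N·s/m, so ζ = c/c_c = 671/3348 = 0.2004.
ω_d = ω_n√(1 − ζ²) = 20.37 × √(1 − 0.0402) = 19.95 rad/s.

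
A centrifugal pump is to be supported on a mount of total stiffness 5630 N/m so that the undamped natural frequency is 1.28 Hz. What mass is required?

87.0 kg

ω_n = 2πf_n = 2π × 1.28 = 8.042 rad/s.
m = k/ω_n² = 5630/8.042² = 5630/64.68 = 87.04 kg.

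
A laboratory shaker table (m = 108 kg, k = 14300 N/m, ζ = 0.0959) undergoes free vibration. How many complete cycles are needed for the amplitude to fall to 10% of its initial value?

Logarithmic decrement δ = 2πζ/√(1 − ζ²) = 2π × 0.09590/√(1 − 0.00920) = 0.6053.
x_n/x₀ = e^(−nδ) ≤ 0.1; take ln: n ≥ ln(1/0.1)/δ = 2.303/0.6053 = 3.804.
So 4 complete cycles are required.

4 cycles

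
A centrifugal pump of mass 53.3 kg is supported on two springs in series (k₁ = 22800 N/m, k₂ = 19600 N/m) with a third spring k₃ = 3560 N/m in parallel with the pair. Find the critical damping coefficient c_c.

Series pair: k_s = k₁k₂/(k₁+k₂) = (22800)(19600)/(22800 + 19600) = 10540 N/m. In parallel with k₃: k_eq = 10540 + 3560 = 14100 N/m.
c_c = 2√(k_eq·m) = 2√(14100 × 53.3) = 2 × 866.9 = 1734 N·s/m.

1730 N·s/m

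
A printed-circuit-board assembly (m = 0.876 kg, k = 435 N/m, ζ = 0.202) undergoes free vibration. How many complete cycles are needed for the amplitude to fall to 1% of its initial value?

4 cycles

Logarithmic decrement δ = 2πζ/√(1 − ζ²) = 2π × 0.2020/√(1 − 0.0408) = 1.296.
x_n/x₀ = e^(−nδ) ≤ 0.01; take ln: n ≥ ln(1/0.01)/δ = 4.605/1.296 = 3.554.
So 4 complete cycles are required.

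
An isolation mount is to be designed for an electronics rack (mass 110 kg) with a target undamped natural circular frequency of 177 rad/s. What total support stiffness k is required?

3450000 N/m

k = m·ω_n² = 110 × 177.0² = 110 × 31330 = 3446000 N/m.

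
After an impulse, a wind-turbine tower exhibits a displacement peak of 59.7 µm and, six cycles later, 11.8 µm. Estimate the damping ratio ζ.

0.0430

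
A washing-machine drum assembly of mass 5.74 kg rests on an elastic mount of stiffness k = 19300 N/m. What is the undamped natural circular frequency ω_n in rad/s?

58.0 rad/s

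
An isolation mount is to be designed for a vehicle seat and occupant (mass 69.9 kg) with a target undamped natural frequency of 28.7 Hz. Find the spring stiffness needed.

ω_n = 2πf_n = 2π × 28.7 = 180.3 rad/s.
k = m·ω_n² = 69.9 × 180.3² = 69.9 × 32520 = 2273000 N/m.

2270000 N/m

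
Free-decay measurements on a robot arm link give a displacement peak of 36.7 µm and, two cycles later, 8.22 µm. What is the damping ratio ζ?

Logarithmic decrement δ = (1/n)·ln(x₀/x_n) = (1/2)·ln(36.7/8.22) = (1/2)·ln(4.465) = 0.7481.
ζ = δ/√(4π² + δ²) = 0.7481/√(39.48 + 0.560) = 0.7481/6.328 = 0.1182.

0.118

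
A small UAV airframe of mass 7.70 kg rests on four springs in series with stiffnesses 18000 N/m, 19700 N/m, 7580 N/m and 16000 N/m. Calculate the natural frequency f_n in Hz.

Series springs: 1/k_eq = 1/18000 + 1/19700 + 1/7580 + 1/16000 = 0.0003007, so k_eq = 3325 N/m.
ω_n = √(k_eq/m) = √(3325/7.70) = √431.8 = 20.78 rad/s.
f_n = ω_n/(2π) = 20.78/6.283 = 3.307 Hz.

3.31 Hz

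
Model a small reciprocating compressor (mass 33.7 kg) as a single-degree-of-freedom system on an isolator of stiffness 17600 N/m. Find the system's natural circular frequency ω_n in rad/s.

ω_n = √(k/m) = √(17600/33.7) = √522.3 = 22.85 rad/s.

22.9 rad/s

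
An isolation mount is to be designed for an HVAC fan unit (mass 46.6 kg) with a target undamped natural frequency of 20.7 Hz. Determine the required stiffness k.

ω_n = 2πf_n = 2π × 20.7 = 130.1 rad/s.
k = m·ω_n² = 46.6 × 130.1² = 46.6 × 16920 = 788300 N/m.

788000 N/m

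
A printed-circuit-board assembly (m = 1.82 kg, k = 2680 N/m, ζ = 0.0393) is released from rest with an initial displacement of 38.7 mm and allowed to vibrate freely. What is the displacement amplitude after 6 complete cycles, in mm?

8.79 mm

Logarithmic decrement δ = 2πζ/√(1 − ζ²) = 2π × 0.03930/√(1 − 0.00154) = 0.2471.
After n cycles, x_n/x₀ = e^(−nδ), so x_6 = 38.7 × e^(−6 × 0.2471) = 38.7 × 0.2270 = 8.786 mm.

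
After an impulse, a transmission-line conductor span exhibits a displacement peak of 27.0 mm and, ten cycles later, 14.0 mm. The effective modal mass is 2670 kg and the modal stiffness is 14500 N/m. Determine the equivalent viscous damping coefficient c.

130 N·s/m

Logarithmic decrement δ = (1/n)·ln(x₀/x_n) = (1/10)·ln(27.0/14.0) = (1/10)·ln(1.929) = 0.06568.
ζ = δ/√(4π² + δ²) = 0.06568/√(39.48 + 0.00431) = 0.06568/6.284 = 0.01045.
c = ζ · 2√(km) = 0.01045 × 2√(14500 × 2670) = 0.01045 × 12440 = 130.1 N·s/m.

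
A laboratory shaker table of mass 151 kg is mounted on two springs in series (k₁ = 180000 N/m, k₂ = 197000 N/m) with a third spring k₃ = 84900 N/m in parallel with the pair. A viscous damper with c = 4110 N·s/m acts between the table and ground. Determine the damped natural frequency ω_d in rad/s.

Series pair: k_s = k₁k₂/(k₁+k₂) = (180000)(197000)/(180000 + 197000) = 94060 N/m. In parallel with k₃: k_eq = 94060 + 84900 = 179000 N/m.
ω_n = √(k_eq/m) = √(179000/151) = 34.43 rad/s.
Critical damping c_c = 2√(k_eq·m) = 2√(179000 × 151) = 10400 N·s/m, so ζ = c/c_c = 4110/10400 = 0.3953.
ω_d = ω_n√(1 − ζ²) = 34.43 × √(1 − 0.156) = 31.62 rad/s.

31.6 rad/s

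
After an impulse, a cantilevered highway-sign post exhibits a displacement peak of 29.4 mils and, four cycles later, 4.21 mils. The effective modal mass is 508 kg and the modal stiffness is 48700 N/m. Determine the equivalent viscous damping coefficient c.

Logarithmic decrement δ = (1/n)·ln(x₀/x_n) = (1/4)·ln(29.4/4.21) = (1/4)·ln(6.983) = 0.4859.
ζ = δ/√(4π² + δ²) = 0.4859/√(39.48 + 0.236) = 0.4859/6.302 = 0.07710.
c = ζ · 2√(km) = 0.07710 × 2√(48700 × 508) = 0.07710 × 9948 = 767.0 N·s/m.

767 N·s/m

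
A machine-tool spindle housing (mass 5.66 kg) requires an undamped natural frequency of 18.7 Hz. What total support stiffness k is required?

78100 N/m

ω_n = 2πf_n = 2π × 18.7 = 117.5 rad/s.
k = m·ω_n² = 5.66 × 117.5² = 5.66 × 13810 = 78140 N/m.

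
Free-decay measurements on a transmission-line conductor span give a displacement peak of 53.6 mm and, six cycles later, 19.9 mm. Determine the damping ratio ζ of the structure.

Logarithmic decrement δ = (1/n)·ln(x₀/x_n) = (1/6)·ln(53.6/19.9) = (1/6)·ln(2.693) = 0.1651.
ζ = δ/√(4π² + δ²) = 0.1651/√(39.48 + 0.0273) = 0.1651/6.285 = 0.02627.

0.0263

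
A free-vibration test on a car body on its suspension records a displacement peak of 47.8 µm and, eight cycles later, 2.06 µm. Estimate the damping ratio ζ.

Logarithmic decrement δ = (1/n)·ln(x₀/x_n) = (1/8)·ln(47.8/2.06) = (1/8)·ln(23.20) = 0.3930.
ζ = δ/√(4π² + δ²) = 0.3930/√(39.48 + 0.154) = 0.3930/6.295 = 0.06243.

0.0624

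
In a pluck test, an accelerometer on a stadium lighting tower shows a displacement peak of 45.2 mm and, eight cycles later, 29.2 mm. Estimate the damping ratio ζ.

Logarithmic decrement δ = (1/n)·ln(x₀/x_n) = (1/8)·ln(45.2/29.2) = (1/8)·ln(1.548) = 0.05462.
ζ = δ/√(4π² + δ²) = 0.05462/√(39.48 + 0.00298) = 0.05462/6.283 = 0.008692.

0.00869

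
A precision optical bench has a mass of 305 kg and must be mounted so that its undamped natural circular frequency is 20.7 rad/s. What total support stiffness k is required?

k = m·ω_n² = 305 × 20.70² = 305 × 428.5 = 130700 N/m.

131000 N/m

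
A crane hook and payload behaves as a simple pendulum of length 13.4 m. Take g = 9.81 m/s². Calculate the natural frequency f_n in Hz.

0.136 Hz

For a simple pendulum ω_n = √(g/L) = √(9.81/13.4) = √0.7321 = 0.8556 rad/s.
f_n = ω_n/(2π) = 0.8556/6.283 = 0.1362 Hz.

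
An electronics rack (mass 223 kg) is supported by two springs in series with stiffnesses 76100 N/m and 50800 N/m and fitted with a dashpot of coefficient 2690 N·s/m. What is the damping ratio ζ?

0.516

Series springs: 1/k_eq = 1/76100 + 1/50800 = 3.283×10^-5, so k_eq = 30460 N/m.
ω_n = √(k_eq/m) = √(30460/223) = 11.69 rad/s.
Critical damping c_c = 2√(k_eq·m) = 2√(30460 × 223) = 5213 N·s/m, so ζ = c/c_c = 2690/5213 = 0.5160.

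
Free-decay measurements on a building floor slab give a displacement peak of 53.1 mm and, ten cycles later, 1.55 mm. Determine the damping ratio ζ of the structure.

0.0562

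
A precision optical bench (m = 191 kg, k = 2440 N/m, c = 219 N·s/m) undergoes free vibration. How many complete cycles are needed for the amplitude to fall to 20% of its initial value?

ζ = c/(2√(km)) = 219/(2√(2440 × 191)) = 219/1365 = 0.1604.
Logarithmic decrement δ = 2πζ/√(1 − ζ²) = 2π × 0.1604/√(1 − 0.0257) = 1.021.
x_n/x₀ = e^(−nδ) ≤ 0.2; take ln: n ≥ ln(1/0.2)/δ = 1.609/1.021 = 1.576.
So 2 complete cycles are required.

2 cycles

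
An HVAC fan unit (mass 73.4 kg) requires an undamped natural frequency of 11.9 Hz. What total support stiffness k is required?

410000 N/m

ω_n = 2πf_n = 2π × 11.9 = 74.77 rad/s.
k = m·ω_n² = 73.4 × 74.77² = 73.4 × 5591 = 410300 N/m.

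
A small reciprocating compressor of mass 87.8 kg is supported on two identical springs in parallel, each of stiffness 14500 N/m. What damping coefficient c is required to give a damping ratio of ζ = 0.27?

862 N·s/m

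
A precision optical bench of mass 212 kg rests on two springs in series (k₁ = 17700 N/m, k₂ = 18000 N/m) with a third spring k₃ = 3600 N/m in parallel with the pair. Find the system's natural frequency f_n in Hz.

Series pair: k_s = k₁k₂/(k₁+k₂) = (17700)(18000)/(17700 + 18000) = 8924 N/m. In parallel with k₃: k_eq = 8924 + 3600 = 12520 N/m.
ω_n = √(k_eq/m) = √(12520/212) = √59.08 = 7.686 rad/s.
f_n = ω_n/(2π) = 7.686/6.283 = 1.223 Hz.

1.22 Hz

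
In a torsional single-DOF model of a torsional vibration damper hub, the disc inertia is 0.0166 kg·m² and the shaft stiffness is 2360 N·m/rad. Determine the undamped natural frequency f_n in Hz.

ω_n = √(k_t/J) = √(2360/0.0166) = √142200 = 377.1 rad/s.
f_n = ω_n/(2π) = 377.1/6.283 = 60.01 Hz.

60.0 Hz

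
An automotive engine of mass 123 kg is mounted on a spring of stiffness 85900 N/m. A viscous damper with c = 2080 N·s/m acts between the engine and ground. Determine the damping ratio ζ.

ω_n = √(k/m) = √(85900/123) = 26.43 rad/s.
Critical damping c_c = 2√(k·m) = 2√(85900 × 123) = 6501 N·s/m, so ζ = c/c_c = 2080/6501 = 0.3200.

0.320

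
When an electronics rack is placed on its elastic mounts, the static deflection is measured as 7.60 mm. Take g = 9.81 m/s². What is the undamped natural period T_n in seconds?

0.175 s

ω_n = √(g/δ_st) = √(9.81/0.00760) = √1291 = 35.93 rad/s.
T_n = 2π/ω_n = 6.283/35.93 = 0.1749 s.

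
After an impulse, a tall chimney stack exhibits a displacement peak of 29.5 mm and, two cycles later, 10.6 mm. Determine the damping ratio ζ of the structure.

0.0812

Logarithmic decrement δ = (1/n)·ln(x₀/x_n) = (1/2)·ln(29.5/10.6) = (1/2)·ln(2.783) = 0.5118.
ζ = δ/√(4π² + δ²) = 0.5118/√(39.48 + 0.262) = 0.5118/6.304 = 0.08118.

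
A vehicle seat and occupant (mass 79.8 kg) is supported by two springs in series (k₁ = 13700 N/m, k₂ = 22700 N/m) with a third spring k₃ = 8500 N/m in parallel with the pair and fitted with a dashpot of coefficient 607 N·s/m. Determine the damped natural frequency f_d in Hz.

2.25 Hz

Series pair: k_s = k₁k₂/(k₁+k₂) = (13700)(22700)/(13700 + 22700) = 8544 N/m. In parallel with k₃: k_eq = 8544 + 8500 = 17040 N/m.
ω_n = √(k_eq/m) = √(17040/79.8) = 14.61 rad/s.
Critical damping c_c = 2√(k_eq·m) = 2√(17040 × 79.8) = 2332 N·s/m, so ζ = c/c_c = 607/2332 = 0.2602.
ω_d = ω_n√(1 − ζ²) = 14.61 × √(1 − 0.0677) = 14.11 rad/s.
f_d = ω_d/(2π) = 2.246 Hz.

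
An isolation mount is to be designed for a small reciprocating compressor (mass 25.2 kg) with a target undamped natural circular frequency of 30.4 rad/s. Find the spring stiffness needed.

23300 N/m

k = m·ω_n² = 25.2 × 30.40² = 25.2 × 924.2 = 23290 N/m.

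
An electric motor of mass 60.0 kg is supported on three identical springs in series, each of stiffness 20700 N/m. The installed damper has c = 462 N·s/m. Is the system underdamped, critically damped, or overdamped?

underdamped

Series springs: 1/k_eq = 3/20700, so k_eq = 20700/3 = 6900 N/m.
c_c = 2√(k_eq·m) = 1287 N·s/m; ζ = c/c_c = 462/1287 = 0.359.
Since ζ < 1 the system is underdamped.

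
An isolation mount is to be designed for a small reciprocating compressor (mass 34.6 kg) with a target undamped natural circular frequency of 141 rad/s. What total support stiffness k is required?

k = m·ω_n² = 34.6 × 141.0² = 34.6 × 19880 = 687900 N/m.

688000 N/m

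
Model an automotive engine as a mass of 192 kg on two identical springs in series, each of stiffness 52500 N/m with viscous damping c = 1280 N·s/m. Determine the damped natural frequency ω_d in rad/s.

Series springs: 1/k_eq = 2/52500, so k_eq = 52500/2 = 26250 N/m.
ω_n = √(k_eq/m) = √(26250/192) = 11.69 rad/s.
Critical damping c_c = 2√(k_eq·m) = 2√(26250 × 192) = 4490 N·s/m, so ζ = c/c_c = 1280/4490 = 0.2851.
ω_d = ω_n√(1 − ζ²) = 11.69 × √(1 − 0.0813) = 11.21 rad/s.

11.2 rad/s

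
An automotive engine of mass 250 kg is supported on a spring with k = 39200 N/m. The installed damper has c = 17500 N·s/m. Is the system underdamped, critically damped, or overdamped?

overdamped

c_c = 2√(k·m) = 6261 N·s/m; ζ = c/c_c = 17500/6261 = 2.80.
Since ζ > 1 the system is overdamped.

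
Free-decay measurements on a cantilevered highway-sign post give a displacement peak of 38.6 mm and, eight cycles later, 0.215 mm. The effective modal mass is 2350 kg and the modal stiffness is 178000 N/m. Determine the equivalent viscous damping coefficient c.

Logarithmic decrement δ = (1/n)·ln(x₀/x_n) = (1/8)·ln(38.6/0.215) = (1/8)·ln(179.5) = 0.6488.
ζ = δ/√(4π² + δ²) = 0.6488/√(39.48 + 0.421) = 0.6488/6.317 = 0.1027.
c = ζ · 2√(km) = 0.1027 × 2√(178000 × 2350) = 0.1027 × 40900 = 4201 N·s/m.

4200 N·s/m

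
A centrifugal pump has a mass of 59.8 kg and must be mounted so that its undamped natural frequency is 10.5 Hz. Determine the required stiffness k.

ω_n = 2πf_n = 2π × 10.5 = 65.97 rad/s.
k = m·ω_n² = 59.8 × 65.97² = 59.8 × 4352 = 260300 N/m.

260000 N/m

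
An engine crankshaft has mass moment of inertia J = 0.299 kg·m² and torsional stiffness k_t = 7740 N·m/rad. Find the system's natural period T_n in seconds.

0.0391 s

ω_n = √(k_t/J) = √(7740/0.299) = √25890 = 160.9 rad/s.
T_n = 2π/ω_n = 6.283/160.9 = 0.03905 s.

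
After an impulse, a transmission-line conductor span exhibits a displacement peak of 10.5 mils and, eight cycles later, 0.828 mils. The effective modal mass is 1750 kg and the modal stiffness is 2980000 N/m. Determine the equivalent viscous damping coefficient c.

Logarithmic decrement δ = (1/n)·ln(x₀/x_n) = (1/8)·ln(10.5/0.828) = (1/8)·ln(12.68) = 0.3175.
ζ = δ/√(4π² + δ²) = 0.3175/√(39.48 + 0.101) = 0.3175/6.291 = 0.05047.
c = ζ · 2√(km) = 0.05047 × 2√(2980000 × 1750) = 0.05047 × 144400 = 7289 N·s/m.

7290 N·s/m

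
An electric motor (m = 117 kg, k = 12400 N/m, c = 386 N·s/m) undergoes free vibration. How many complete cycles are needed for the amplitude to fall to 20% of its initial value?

2 cycles

ζ = c/(2√(km)) = 386/(2√(12400 × 117)) = 386/2409 = 0.1602.
Logarithmic decrement δ = 2πζ/√(1 − ζ²) = 2π × 0.1602/√(1 − 0.0257) = 1.020.
x_n/x₀ = e^(−nδ) ≤ 0.2; take ln: n ≥ ln(1/0.2)/δ = 1.609/1.020 = 1.578.
So 2 complete cycles are required.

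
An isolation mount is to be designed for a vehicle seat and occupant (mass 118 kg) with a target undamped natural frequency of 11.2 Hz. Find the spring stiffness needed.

ω_n = 2πf_n = 2π × 11.2 = 70.37 rad/s.
k = m·ω_n² = 118 × 70.37² = 118 × 4952 = 584400 N/m.

584000 N/m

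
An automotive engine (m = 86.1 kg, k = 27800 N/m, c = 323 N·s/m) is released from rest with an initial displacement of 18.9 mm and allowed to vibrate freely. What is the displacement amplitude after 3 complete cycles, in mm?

2.61 mm

ζ = c/(2√(km)) = 323/(2√(27800 × 86.1)) = 323/3094 = 0.1044.
Logarithmic decrement δ = 2πζ/√(1 − ζ²) = 2π × 0.1044/√(1 − 0.0109) = 0.6595.
After n cycles, x_n/x₀ = e^(−nδ), so x_3 = 18.9 × e^(−3 × 0.6595) = 18.9 × 0.1383 = 2.614 mm.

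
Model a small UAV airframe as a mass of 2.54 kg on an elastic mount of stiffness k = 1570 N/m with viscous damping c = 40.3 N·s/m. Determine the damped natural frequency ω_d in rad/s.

23.6 rad/s

ω_n = √(k/m) = √(1570/2.54) = 24.86 rad/s.
Critical damping c_c = 2√(k·m) = 2√(1570 × 2.54) = 126.3 N·s/m, so ζ = c/c_c = 40.3/126.3 = 0.3191.
ω_d = ω_n√(1 − ζ²) = 24.86 × √(1 − 0.102) = 23.56 rad/s.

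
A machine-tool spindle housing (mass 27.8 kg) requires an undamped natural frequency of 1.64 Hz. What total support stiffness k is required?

2950 N/m

ω_n = 2πf_n = 2π × 1.64 = 10.30 rad/s.
k = m·ω_n² = 27.8 × 10.30² = 27.8 × 106.2 = 2952 N/m.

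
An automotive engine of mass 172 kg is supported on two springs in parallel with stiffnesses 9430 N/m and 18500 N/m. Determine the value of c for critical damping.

4380 N·s/m

Parallel springs add: k_eq = 9430 + 18500 = 27930 N/m.
c_c = 2√(k_eq·m) = 2√(27930 × 172) = 2 × 2192 = 4384 N·s/m.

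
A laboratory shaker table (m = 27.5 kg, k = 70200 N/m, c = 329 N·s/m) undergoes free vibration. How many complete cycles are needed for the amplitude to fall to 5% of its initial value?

4 cycles

ζ = c/(2√(km)) = 329/(2√(70200 × 27.5)) = 329/2779 = 0.1184.
Logarithmic decrement δ = 2πζ/√(1 − ζ²) = 2π × 0.1184/√(1 − 0.0140) = 0.7492.
x_n/x₀ = e^(−nδ) ≤ 0.05; take ln: n ≥ ln(1/0.05)/δ = 2.996/0.7492 = 3.999.
So 4 complete cycles are required.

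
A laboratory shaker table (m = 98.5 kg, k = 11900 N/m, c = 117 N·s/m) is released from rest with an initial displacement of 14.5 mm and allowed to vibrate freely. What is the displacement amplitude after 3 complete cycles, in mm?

5.23 mm

ζ = c/(2√(km)) = 117/(2√(11900 × 98.5)) = 117/2165 = 0.05403.
Logarithmic decrement δ = 2πζ/√(1 − ζ²) = 2π × 0.05403/√(1 − 0.00292) = 0.3400.
After n cycles, x_n/x₀ = e^(−nδ), so x_3 = 14.5 × e^(−3 × 0.3400) = 14.5 × 0.3606 = 5.229 mm.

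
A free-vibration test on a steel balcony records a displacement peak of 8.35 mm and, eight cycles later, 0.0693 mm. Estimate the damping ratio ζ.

0.0949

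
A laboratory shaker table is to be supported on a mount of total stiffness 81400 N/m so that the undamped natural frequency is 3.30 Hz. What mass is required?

ω_n = 2πf_n = 2π × 3.30 = 20.73 rad/s.
m = k/ω_n² = 81400/20.73² = 81400/429.9 = 189.3 kg.

189 kg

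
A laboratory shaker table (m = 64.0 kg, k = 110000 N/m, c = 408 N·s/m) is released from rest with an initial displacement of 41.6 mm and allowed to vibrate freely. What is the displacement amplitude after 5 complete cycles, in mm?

3.69 mm

ζ = c/(2√(km)) = 408/(2√(110000 × 64.0)) = 408/5307 = 0.07689.
Logarithmic decrement δ = 2πζ/√(1 − ζ²) = 2π × 0.07689/√(1 − 0.00591) = 0.4845.
After n cycles, x_n/x₀ = e^(−nδ), so x_5 = 41.6 × e^(−5 × 0.4845) = 41.6 × 0.08869 = 3.690 mm.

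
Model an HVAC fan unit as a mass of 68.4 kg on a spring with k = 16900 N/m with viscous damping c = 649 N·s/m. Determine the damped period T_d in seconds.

0.419 s

ω_n = √(k/m) = √(16900/68.4) = 15.72 rad/s.
Critical damping c_c = 2√(k·m) = 2√(16900 × 68.4) = 2150 N·s/m, so ζ = c/c_c = 649/2150 = 0.3018.
ω_d = ω_n√(1 − ζ²) = 15.72 × √(1 − 0.0911) = 14.99 rad/s.
T_d = 2π/ω_d = 0.4193 s.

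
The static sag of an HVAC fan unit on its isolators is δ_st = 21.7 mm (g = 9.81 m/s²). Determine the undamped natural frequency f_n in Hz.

3.38 Hz

ω_n = √(g/δ_st) = √(9.81/0.0217) = √452.1 = 21.26 rad/s.
f_n = ω_n/(2π) = 21.26/6.283 = 3.384 Hz.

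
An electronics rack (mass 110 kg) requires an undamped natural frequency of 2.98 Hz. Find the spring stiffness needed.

ω_n = 2πf_n = 2π × 2.98 = 18.72 rad/s.
k = m·ω_n² = 110 × 18.72² = 110 × 350.6 = 38560 N/m.

38600 N/m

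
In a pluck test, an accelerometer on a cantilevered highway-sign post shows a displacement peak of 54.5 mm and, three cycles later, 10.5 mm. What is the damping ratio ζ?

Logarithmic decrement δ = (1/n)·ln(x₀/x_n) = (1/3)·ln(54.5/10.5) = (1/3)·ln(5.190) = 0.5489.
ζ = δ/√(4π² + δ²) = 0.5489/√(39.48 + 0.301) = 0.5489/6.307 = 0.08704.

0.0870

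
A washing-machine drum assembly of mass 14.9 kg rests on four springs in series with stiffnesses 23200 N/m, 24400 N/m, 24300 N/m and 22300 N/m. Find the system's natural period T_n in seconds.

0.316 s

Series springs: 1/k_eq = 1/23200 + 1/24400 + 1/24300 + 1/22300 = 0.0001701, so k_eq = 5880 N/m.
ω_n = √(k_eq/m) = √(5880/14.9) = √394.6 = 19.86 rad/s.
T_n = 2π/ω_n = 6.283/19.86 = 0.3163 s.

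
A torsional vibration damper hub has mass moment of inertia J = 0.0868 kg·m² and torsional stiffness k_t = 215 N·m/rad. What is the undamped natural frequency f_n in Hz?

7.92 Hz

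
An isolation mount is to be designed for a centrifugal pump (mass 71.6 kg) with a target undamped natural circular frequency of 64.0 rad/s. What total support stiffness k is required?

293000 N/m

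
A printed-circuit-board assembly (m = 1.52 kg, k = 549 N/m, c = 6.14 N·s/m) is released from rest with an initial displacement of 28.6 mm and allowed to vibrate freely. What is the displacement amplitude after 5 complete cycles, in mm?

0.996 mm

ζ = c/(2√(km)) = 6.14/(2√(549 × 1.52)) = 6.14/57.77 = 0.1063.
Logarithmic decrement δ = 2πζ/√(1 − ζ²) = 2π × 0.1063/√(1 − 0.0113) = 0.6715.
After n cycles, x_n/x₀ = e^(−nδ), so x_5 = 28.6 × e^(−5 × 0.6715) = 28.6 × 0.03481 = 0.9957 mm.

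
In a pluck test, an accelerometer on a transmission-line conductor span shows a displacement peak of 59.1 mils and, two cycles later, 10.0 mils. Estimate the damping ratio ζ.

0.140

Logarithmic decrement δ = (1/n)·ln(x₀/x_n) = (1/2)·ln(59.1/10.0) = (1/2)·ln(5.910) = 0.8883.
ζ = δ/√(4π² + δ²) = 0.8883/√(39.48 + 0.789) = 0.8883/6.346 = 0.1400.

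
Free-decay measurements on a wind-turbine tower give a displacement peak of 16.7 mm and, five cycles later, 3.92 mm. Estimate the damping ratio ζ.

Logarithmic decrement δ = (1/n)·ln(x₀/x_n) = (1/5)·ln(16.7/3.92) = (1/5)·ln(4.260) = 0.2899.
ζ = δ/√(4π² + δ²) = 0.2899/√(39.48 + 0.0840) = 0.2899/6.290 = 0.04608.

0.0461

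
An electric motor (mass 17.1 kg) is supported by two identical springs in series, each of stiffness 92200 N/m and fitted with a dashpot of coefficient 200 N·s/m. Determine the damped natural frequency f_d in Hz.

8.21 Hz

Series springs: 1/k_eq = 2/92200, so k_eq = 92200/2 = 46100 N/m.
ω_n = √(k_eq/m) = √(46100/17.1) = 51.92 rad/s.
Critical damping c_c = 2√(k_eq·m) = 2√(46100 × 17.1) = 1776 N·s/m, so ζ = c/c_c = 200/1776 = 0.1126.
ω_d = ω_n√(1 − ζ²) = 51.92 × √(1 − 0.0127) = 51.59 rad/s.
f_d = ω_d/(2π) = 8.211 Hz.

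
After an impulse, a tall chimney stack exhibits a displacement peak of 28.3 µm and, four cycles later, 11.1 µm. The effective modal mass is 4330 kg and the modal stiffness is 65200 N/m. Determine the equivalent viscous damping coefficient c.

1250 N·s/m

Logarithmic decrement δ = (1/n)·ln(x₀/x_n) = (1/4)·ln(28.3/11.1) = (1/4)·ln(2.550) = 0.2340.
ζ = δ/√(4π² + δ²) = 0.2340/√(39.48 + 0.0547) = 0.2340/6.288 = 0.03721.
c = ζ · 2√(km) = 0.03721 × 2√(65200 × 4330) = 0.03721 × 33600 = 1251 N·s/m.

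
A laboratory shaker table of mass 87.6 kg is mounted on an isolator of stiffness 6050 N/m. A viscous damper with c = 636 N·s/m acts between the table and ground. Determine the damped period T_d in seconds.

0.840 s

ω_n = √(k/m) = √(6050/87.6) = 8.310 rad/s.
Critical damping c_c = 2√(k·m) = 2√(6050 × 87.6) = 1456 N·s/m, so ζ = c/c_c = 636/1456 = 0.4368.
ω_d = ω_n√(1 − ζ²) = 8.310 × √(1 − 0.191) = 7.476 rad/s.
T_d = 2π/ω_d = 0.8405 s.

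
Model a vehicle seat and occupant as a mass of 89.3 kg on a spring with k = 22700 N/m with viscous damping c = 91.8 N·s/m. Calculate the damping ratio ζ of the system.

0.0322

ω_n = √(k/m) = √(22700/89.3) = 15.94 rad/s.
Critical damping c_c = 2√(k·m) = 2√(22700 × 89.3) = 2848 N·s/m, so ζ = c/c_c = 91.8/2848 = 0.03224.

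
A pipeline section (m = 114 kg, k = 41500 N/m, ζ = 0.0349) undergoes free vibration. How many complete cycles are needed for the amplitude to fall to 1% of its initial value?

21 cycles

Logarithmic decrement δ = 2πζ/√(1 − ζ²) = 2π × 0.03490/√(1 − 0.00122) = 0.2194.
x_n/x₀ = e^(−nδ) ≤ 0.01; take ln: n ≥ ln(1/0.01)/δ = 4.605/0.2194 = 20.99.
So 21 complete cycles are required.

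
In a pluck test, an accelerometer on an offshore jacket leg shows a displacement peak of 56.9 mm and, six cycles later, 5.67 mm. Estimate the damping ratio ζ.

Logarithmic decrement δ = (1/n)·ln(x₀/x_n) = (1/6)·ln(56.9/5.67) = (1/6)·ln(10.04) = 0.3844.
ζ = δ/√(4π² + δ²) = 0.3844/√(39.48 + 0.148) = 0.3844/6.295 = 0.06106.

0.0611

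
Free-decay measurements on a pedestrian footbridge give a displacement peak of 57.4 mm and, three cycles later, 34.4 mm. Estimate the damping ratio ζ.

0.0272

Logarithmic decrement δ = (1/n)·ln(x₀/x_n) = (1/3)·ln(57.4/34.4) = (1/3)·ln(1.669) = 0.1707.
ζ = δ/√(4π² + δ²) = 0.1707/√(39.48 + 0.0291) = 0.1707/6.286 = 0.02715.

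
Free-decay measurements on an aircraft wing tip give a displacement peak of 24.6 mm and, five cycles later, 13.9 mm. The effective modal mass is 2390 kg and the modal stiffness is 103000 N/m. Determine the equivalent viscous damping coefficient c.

Logarithmic decrement δ = (1/n)·ln(x₀/x_n) = (1/5)·ln(24.6/13.9) = (1/5)·ln(1.770) = 0.1142.
ζ = δ/√(4π² + δ²) = 0.1142/√(39.48 + 0.0130) = 0.1142/6.284 = 0.01817.
c = ζ · 2√(km) = 0.01817 × 2√(103000 × 2390) = 0.01817 × 31380 = 570.1 N·s/m.

570 N·s/m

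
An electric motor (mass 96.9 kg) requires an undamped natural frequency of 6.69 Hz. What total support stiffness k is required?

171000 N/m

ω_n = 2πf_n = 2π × 6.69 = 42.03 rad/s.
k = m·ω_n² = 96.9 × 42.03² = 96.9 × 1767 = 171200 N/m.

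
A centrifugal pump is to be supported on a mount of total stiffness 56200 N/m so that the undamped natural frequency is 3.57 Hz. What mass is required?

112 kg

ω_n = 2πf_n = 2π × 3.57 = 22.43 rad/s.
m = k/ω_n² = 56200/22.43² = 56200/503.1 = 111.7 kg.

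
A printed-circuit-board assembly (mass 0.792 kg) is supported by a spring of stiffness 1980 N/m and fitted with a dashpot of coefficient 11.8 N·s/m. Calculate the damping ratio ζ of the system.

0.149

ω_n = √(k/m) = √(1980/0.792) = 50.00 rad/s.
Critical damping c_c = 2√(k·m) = 2√(1980 × 0.792) = 79.20 N·s/m, so ζ = c/c_c = 11.8/79.20 = 0.1490.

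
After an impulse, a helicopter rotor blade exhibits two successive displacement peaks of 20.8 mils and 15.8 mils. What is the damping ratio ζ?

Logarithmic decrement δ = (1/n)·ln(x₀/x_n) = (1/1)·ln(20.8/15.8) = (1/1)·ln(1.316) = 0.2749.
ζ = δ/√(4π² + δ²) = 0.2749/√(39.48 + 0.0756) = 0.2749/6.289 = 0.04372.

0.0437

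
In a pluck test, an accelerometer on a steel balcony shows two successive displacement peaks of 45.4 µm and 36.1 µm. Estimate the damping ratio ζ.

0.0365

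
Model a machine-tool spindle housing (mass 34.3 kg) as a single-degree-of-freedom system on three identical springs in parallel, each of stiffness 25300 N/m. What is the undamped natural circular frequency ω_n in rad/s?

47.0 rad/s

Parallel springs add: k_eq = 3 × 25300 = 75900 N/m.
ω_n = √(k_eq/m) = √(75900/34.3) = √2213 = 47.04 rad/s.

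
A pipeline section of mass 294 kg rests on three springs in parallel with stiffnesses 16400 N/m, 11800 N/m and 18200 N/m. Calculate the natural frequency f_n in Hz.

2.00 Hz

Parallel springs add: k_eq = 16400 + 11800 + 18200 = 46400 N/m.
ω_n = √(k_eq/m) = √(46400/294) = √157.8 = 12.56 rad/s.
f_n = ω_n/(2π) = 12.56/6.283 = 1.999 Hz.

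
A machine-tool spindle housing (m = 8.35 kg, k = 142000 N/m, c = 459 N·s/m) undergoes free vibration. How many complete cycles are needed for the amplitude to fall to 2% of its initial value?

ζ = c/(2√(km)) = 459/(2√(142000 × 8.35)) = 459/2178 = 0.2108.
Logarithmic decrement δ = 2πζ/√(1 − ζ²) = 2π × 0.2108/√(1 − 0.0444) = 1.355.
x_n/x₀ = e^(−nδ) ≤ 0.02; take ln: n ≥ ln(1/0.02)/δ = 3.912/1.355 = 2.888.
So 3 complete cycles are required.

3 cycles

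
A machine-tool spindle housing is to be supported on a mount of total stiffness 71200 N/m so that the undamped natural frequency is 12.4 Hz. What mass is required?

11.7 kg

ω_n = 2πf_n = 2π × 12.4 = 77.91 rad/s.
m = k/ω_n² = 71200/77.91² = 71200/6070 = 11.73 kg.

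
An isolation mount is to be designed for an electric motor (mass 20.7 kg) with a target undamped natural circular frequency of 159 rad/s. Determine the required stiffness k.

523000 N/m

k = m·ω_n² = 20.7 × 159.0² = 20.7 × 25280 = 523300 N/m.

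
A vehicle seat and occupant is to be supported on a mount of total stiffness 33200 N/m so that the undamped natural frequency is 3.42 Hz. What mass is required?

71.9 kg

ω_n = 2πf_n = 2π × 3.42 = 21.49 rad/s.
m = k/ω_n² = 33200/21.49² = 33200/461.8 = 71.90 kg.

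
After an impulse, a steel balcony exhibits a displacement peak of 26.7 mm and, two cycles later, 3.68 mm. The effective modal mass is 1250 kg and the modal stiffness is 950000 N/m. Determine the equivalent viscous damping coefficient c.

Logarithmic decrement δ = (1/n)·ln(x₀/x_n) = (1/2)·ln(26.7/3.68) = (1/2)·ln(7.255) = 0.9909.
ζ = δ/√(4π² + δ²) = 0.9909/√(39.48 + 0.982) = 0.9909/6.361 = 0.1558.
c = ζ · 2√(km) = 0.1558 × 2√(950000 × 1250) = 0.1558 × 68920 = 10740 N·s/m.

10700 N·s/m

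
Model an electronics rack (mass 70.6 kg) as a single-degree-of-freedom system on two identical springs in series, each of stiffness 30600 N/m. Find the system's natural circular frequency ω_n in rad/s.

Series springs: 1/k_eq = 2/30600, so k_eq = 30600/2 = 15300 N/m.
ω_n = √(k_eq/m) = √(15300/70.6) = √216.7 = 14.72 rad/s.

14.7 rad/s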